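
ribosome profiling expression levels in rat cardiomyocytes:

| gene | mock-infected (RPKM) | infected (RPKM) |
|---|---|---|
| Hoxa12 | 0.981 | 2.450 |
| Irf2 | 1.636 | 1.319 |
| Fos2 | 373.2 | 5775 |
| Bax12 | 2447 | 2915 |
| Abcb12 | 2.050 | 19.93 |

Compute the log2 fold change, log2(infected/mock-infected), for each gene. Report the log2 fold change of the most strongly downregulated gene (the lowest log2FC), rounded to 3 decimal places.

log2(2.450/0.981) = 1.320  (Hoxa12)
log2(1.319/1.636) = -0.311  (Irf2)
log2(5775/373.2) = 3.952  (Fos2)
log2(2915/2447) = 0.252  (Bax12)
log2(19.93/2.050) = 3.281  (Abcb12)
Irf2 is most strongly downregulated.

-0.311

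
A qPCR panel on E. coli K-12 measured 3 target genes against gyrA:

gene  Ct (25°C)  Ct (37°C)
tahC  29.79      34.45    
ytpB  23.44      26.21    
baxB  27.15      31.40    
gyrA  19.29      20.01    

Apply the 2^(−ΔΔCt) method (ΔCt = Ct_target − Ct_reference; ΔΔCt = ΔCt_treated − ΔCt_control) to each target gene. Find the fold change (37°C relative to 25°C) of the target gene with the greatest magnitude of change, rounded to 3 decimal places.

0.065

tahC: ΔΔCt = (34.45−20.01) − (29.79−19.29) = 14.44 − 10.50 = 3.94; fold change = 2^-3.94 = 0.065
ytpB: ΔΔCt = (26.21−20.01) − (23.44−19.29) = 6.20 − 4.15 = 2.05; fold change = 2^-2.05 = 0.241
baxB: ΔΔCt = (31.40−20.01) − (27.15−19.29) = 11.39 − 7.86 = 3.53; fold change = 2^-3.53 = 0.087
tahC has the largest |ΔΔCt| = 3.94.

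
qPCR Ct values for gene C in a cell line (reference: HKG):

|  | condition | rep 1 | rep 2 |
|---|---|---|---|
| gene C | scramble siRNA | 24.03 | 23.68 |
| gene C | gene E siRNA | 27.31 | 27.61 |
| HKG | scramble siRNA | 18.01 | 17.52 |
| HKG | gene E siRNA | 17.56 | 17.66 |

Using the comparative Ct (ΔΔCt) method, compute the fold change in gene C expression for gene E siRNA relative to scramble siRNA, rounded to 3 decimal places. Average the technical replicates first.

Mean Ct: gene C scramble siRNA 23.855; gene C gene E siRNA 27.460; HKG scramble siRNA 17.765; HKG gene E siRNA 17.610
ΔCt(scramble siRNA) = 23.855 − 17.765 = 6.090
ΔCt(gene E siRNA) = 27.460 − 17.610 = 9.850
ΔΔCt = 9.850 − 6.090 = 3.760
Fold change = 2^(−3.760) = 0.0738

0.074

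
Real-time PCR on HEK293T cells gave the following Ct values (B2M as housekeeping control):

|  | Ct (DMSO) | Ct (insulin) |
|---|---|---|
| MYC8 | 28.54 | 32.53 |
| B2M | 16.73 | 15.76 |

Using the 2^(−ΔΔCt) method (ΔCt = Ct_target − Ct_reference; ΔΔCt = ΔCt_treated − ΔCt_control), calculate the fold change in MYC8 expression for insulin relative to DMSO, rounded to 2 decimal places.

ΔCt(DMSO) = 28.540 − 16.730 = 11.810
ΔCt(insulin) = 32.530 − 15.760 = 16.770
ΔΔCt = 16.770 − 11.810 = 4.960
Fold change = 2^(−4.960) = 0.032

0.03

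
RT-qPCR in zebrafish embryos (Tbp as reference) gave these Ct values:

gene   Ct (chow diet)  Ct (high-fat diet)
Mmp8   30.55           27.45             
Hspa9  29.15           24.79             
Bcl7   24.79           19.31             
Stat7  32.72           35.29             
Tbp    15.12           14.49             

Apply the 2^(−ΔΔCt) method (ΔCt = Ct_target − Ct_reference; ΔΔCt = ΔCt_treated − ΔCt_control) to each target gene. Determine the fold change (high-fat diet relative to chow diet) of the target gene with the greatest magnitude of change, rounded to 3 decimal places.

28.840

Mmp8: ΔΔCt = (27.45−14.49) − (30.55−15.12) = 12.96 − 15.43 = -2.47; fold change = 2^2.47 = 5.540
Hspa9: ΔΔCt = (24.79−14.49) − (29.15−15.12) = 10.30 − 14.03 = -3.73; fold change = 2^3.73 = 13.269
Bcl7: ΔΔCt = (19.31−14.49) − (24.79−15.12) = 4.82 − 9.67 = -4.85; fold change = 2^4.85 = 28.840
Stat7: ΔΔCt = (35.29−14.49) − (32.72−15.12) = 20.80 − 17.60 = 3.20; fold change = 2^-3.20 = 0.109
Bcl7 has the largest |ΔΔCt| = 4.85.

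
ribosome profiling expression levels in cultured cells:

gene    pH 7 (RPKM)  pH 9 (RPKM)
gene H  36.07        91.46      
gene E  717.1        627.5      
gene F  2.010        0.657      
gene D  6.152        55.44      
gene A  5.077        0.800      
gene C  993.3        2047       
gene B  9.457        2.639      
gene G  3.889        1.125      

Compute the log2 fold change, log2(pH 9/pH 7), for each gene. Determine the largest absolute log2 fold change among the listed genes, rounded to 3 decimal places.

log2(91.46/36.07) = 1.342  (gene H)
log2(627.5/717.1) = -0.193  (gene E)
log2(0.657/2.010) = -1.613  (gene F)
log2(55.44/6.152) = 3.172  (gene D)
log2(0.800/5.077) = -2.666  (gene A)
log2(2047/993.3) = 1.043  (gene C)
log2(2.639/9.457) = -1.841  (gene B)
log2(1.125/3.889) = -1.789  (gene G)
The largest magnitude belongs to gene D.

3.172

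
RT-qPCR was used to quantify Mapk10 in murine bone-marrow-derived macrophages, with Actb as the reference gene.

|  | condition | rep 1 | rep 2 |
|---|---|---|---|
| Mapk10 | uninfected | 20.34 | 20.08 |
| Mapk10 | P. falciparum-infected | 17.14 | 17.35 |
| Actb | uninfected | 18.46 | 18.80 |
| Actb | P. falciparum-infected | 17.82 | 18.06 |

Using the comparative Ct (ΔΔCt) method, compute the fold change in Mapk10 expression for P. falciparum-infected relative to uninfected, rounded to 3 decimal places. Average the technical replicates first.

Mean Ct: Mapk10 uninfected 20.210; Mapk10 P. falciparum-infected 17.245; Actb uninfected 18.630; Actb P. falciparum-infected 17.940
ΔCt(uninfected) = 20.210 − 18.630 = 1.580
ΔCt(P. falciparum-infected) = 17.245 − 17.940 = -0.695
ΔΔCt = -0.695 − 1.580 = -2.275
Fold change = 2^(−(-2.275)) = 2^2.275 = 4.8400

4.840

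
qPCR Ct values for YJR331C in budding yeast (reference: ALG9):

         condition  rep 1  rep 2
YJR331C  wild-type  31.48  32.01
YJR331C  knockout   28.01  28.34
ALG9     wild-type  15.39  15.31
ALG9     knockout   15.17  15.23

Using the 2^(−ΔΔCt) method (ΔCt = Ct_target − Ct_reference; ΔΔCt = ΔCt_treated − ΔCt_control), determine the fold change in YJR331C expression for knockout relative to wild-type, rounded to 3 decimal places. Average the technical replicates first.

Mean Ct: YJR331C wild-type 31.745; YJR331C knockout 28.175; ALG9 wild-type 15.350; ALG9 knockout 15.200
ΔCt(wild-type) = 31.745 − 15.350 = 16.395
ΔCt(knockout) = 28.175 − 15.200 = 12.975
ΔΔCt = 12.975 − 16.395 = -3.420
Fold change = 2^(−(-3.420)) = 2^3.420 = 10.7034

10.703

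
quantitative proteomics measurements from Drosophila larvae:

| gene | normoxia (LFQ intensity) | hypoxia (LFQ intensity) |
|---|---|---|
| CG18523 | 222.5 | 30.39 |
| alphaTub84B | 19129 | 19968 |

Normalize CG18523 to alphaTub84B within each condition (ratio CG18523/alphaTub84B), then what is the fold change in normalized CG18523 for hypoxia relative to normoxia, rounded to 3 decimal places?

0.131

CG18523/alphaTub84B (normoxia) = 222.5 / 19129 = 0.011632
CG18523/alphaTub84B (hypoxia) = 30.39 / 19968 = 0.0015219
Fold change = 0.0015219 / 0.011632 = 0.1308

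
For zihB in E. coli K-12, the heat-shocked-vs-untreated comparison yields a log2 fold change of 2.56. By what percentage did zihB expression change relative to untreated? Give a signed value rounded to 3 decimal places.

Fold change = 2^(2.56) = 5.8971
Percent change = (FC − 1) × 100% = (5.8971 − 1) × 100 = 489.708%

489.708%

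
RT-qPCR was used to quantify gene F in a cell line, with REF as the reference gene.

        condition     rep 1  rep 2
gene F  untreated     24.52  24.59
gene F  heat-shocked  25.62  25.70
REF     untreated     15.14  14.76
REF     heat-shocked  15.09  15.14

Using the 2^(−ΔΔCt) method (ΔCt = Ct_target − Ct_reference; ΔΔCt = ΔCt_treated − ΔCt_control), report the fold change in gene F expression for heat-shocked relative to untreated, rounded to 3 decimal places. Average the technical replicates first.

0.521

Mean Ct: gene F untreated 24.555; gene F heat-shocked 25.660; REF untreated 14.950; REF heat-shocked 15.115
ΔCt(untreated) = 24.555 − 14.950 = 9.605
ΔCt(heat-shocked) = 25.660 − 15.115 = 10.545
ΔΔCt = 10.545 − 9.605 = 0.940
Fold change = 2^(−0.940) = 0.5212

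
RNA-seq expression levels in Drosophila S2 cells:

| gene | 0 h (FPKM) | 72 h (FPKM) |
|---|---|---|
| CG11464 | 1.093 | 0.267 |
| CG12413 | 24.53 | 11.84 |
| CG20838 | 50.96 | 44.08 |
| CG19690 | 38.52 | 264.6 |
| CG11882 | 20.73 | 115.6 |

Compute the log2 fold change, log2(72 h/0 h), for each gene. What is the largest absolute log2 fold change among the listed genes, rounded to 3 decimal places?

2.780

log2(0.267/1.093) = -2.033  (CG11464)
log2(11.84/24.53) = -1.051  (CG12413)
log2(44.08/50.96) = -0.209  (CG20838)
log2(264.6/38.52) = 2.780  (CG19690)
log2(115.6/20.73) = 2.479  (CG11882)
The largest magnitude belongs to CG19690.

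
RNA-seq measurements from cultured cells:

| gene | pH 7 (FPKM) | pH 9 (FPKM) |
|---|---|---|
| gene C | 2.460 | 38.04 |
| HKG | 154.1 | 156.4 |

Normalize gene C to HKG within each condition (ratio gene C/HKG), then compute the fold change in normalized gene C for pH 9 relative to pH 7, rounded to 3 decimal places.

15.236

gene C/HKG (pH 7) = 2.460 / 154.1 = 0.015964
gene C/HKG (pH 9) = 38.04 / 156.4 = 0.24322
Fold change = 0.24322 / 0.015964 = 15.2360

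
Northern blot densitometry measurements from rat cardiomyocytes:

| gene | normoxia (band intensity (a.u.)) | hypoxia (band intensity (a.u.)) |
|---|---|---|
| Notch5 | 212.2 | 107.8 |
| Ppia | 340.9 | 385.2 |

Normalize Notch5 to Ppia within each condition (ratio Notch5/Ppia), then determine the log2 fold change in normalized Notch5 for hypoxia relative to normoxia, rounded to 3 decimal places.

Notch5/Ppia (normoxia) = 212.2 / 340.9 = 0.62247
Notch5/Ppia (hypoxia) = 107.8 / 385.2 = 0.27985
Fold change = 0.27985 / 0.62247 = 0.4496
log2(0.4496) = -1.1533

-1.153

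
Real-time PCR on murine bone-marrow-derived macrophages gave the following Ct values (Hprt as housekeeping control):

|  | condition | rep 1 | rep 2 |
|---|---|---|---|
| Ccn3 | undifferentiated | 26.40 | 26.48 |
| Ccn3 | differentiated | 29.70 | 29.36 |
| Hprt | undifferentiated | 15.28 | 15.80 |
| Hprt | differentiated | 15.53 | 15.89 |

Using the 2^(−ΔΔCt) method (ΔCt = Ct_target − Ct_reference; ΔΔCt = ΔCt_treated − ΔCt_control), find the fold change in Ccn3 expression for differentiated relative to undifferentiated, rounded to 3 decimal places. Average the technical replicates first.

0.132

Mean Ct: Ccn3 undifferentiated 26.440; Ccn3 differentiated 29.530; Hprt undifferentiated 15.540; Hprt differentiated 15.710
ΔCt(undifferentiated) = 26.440 − 15.540 = 10.900
ΔCt(differentiated) = 29.530 − 15.710 = 13.820
ΔΔCt = 13.820 − 10.900 = 2.920
Fold change = 2^(−2.920) = 0.1321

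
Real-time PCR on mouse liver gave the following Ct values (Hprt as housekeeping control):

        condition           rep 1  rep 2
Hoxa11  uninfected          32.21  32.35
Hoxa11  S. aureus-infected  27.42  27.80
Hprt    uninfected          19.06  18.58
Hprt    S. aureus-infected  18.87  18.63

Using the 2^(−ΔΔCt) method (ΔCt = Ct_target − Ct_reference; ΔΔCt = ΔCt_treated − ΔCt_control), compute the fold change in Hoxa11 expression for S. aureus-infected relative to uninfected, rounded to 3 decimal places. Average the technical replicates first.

24.251

Mean Ct: Hoxa11 uninfected 32.280; Hoxa11 S. aureus-infected 27.610; Hprt uninfected 18.820; Hprt S. aureus-infected 18.750
ΔCt(uninfected) = 32.280 − 18.820 = 13.460
ΔCt(S. aureus-infected) = 27.610 − 18.750 = 8.860
ΔΔCt = 8.860 − 13.460 = -4.600
Fold change = 2^(−(-4.600)) = 2^4.600 = 24.2515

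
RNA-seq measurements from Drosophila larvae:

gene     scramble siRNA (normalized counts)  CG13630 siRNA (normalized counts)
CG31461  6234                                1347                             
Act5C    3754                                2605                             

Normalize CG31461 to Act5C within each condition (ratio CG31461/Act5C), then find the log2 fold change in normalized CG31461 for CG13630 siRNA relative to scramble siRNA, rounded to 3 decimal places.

CG31461/Act5C (scramble siRNA) = 6234 / 3754 = 1.6606
CG31461/Act5C (CG13630 siRNA) = 1347 / 2605 = 0.51708
Fold change = 0.51708 / 1.6606 = 0.3114
log2(0.3114) = -1.6833

-1.683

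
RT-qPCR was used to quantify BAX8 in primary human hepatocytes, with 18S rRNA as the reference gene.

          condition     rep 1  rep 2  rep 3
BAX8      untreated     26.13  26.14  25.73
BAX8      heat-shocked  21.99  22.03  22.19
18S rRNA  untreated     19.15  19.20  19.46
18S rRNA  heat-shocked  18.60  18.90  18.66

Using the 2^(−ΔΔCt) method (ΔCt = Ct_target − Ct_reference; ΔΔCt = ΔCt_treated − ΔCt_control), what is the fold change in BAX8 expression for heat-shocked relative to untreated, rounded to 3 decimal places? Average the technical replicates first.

Mean Ct: BAX8 untreated 26.000; BAX8 heat-shocked 22.070; 18S rRNA untreated 19.270; 18S rRNA heat-shocked 18.720
ΔCt(untreated) = 26.000 − 19.270 = 6.730
ΔCt(heat-shocked) = 22.070 − 18.720 = 3.350
ΔΔCt = 3.350 − 6.730 = -3.380
Fold change = 2^(−(-3.380)) = 2^3.380 = 10.4107

10.411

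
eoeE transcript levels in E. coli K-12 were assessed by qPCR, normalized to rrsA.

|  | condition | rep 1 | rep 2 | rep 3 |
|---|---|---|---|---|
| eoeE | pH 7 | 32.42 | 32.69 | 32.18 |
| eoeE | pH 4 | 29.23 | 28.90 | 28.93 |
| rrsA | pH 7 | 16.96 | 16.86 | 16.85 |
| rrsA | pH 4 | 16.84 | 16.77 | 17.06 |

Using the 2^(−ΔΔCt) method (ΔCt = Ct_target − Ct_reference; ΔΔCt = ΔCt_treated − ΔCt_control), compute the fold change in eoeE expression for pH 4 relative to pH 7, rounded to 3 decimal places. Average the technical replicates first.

10.629

Mean Ct: eoeE pH 7 32.430; eoeE pH 4 29.020; rrsA pH 7 16.890; rrsA pH 4 16.890
ΔCt(pH 7) = 32.430 − 16.890 = 15.540
ΔCt(pH 4) = 29.020 − 16.890 = 12.130
ΔΔCt = 12.130 − 15.540 = -3.410
Fold change = 2^(−(-3.410)) = 2^3.410 = 10.6295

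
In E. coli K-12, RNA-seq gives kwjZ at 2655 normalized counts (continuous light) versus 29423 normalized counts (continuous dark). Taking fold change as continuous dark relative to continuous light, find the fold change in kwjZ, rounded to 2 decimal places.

11.08

Fold change = 29423 / 2655 = 11.082
kwjZ is upregulated.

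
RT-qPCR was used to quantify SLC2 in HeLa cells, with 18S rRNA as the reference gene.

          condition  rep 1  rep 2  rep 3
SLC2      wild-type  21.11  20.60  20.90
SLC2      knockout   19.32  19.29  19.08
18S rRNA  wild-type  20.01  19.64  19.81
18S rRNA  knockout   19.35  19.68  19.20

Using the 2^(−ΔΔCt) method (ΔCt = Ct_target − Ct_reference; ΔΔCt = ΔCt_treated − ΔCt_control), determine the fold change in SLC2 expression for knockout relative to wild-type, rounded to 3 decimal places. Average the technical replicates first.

Mean Ct: SLC2 wild-type 20.870; SLC2 knockout 19.230; 18S rRNA wild-type 19.820; 18S rRNA knockout 19.410
ΔCt(wild-type) = 20.870 − 19.820 = 1.050
ΔCt(knockout) = 19.230 − 19.410 = -0.180
ΔΔCt = -0.180 − 1.050 = -1.230
Fold change = 2^(−(-1.230)) = 2^1.230 = 2.3457

2.346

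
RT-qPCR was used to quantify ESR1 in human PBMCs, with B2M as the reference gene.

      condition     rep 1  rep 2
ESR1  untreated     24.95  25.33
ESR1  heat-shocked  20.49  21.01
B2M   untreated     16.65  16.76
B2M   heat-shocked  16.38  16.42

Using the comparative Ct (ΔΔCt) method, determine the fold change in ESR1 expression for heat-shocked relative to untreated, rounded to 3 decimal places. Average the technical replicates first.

16.971

Mean Ct: ESR1 untreated 25.140; ESR1 heat-shocked 20.750; B2M untreated 16.705; B2M heat-shocked 16.400
ΔCt(untreated) = 25.140 − 16.705 = 8.435
ΔCt(heat-shocked) = 20.750 − 16.400 = 4.350
ΔΔCt = 4.350 − 8.435 = -4.085
Fold change = 2^(−(-4.085)) = 2^4.085 = 16.9710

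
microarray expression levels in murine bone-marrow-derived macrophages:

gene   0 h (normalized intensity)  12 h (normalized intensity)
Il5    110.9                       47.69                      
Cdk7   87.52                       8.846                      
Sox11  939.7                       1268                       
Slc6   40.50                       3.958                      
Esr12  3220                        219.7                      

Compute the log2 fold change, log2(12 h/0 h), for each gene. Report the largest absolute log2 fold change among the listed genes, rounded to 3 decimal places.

log2(47.69/110.9) = -1.218  (Il5)
log2(8.846/87.52) = -3.307  (Cdk7)
log2(1268/939.7) = 0.432  (Sox11)
log2(3.958/40.50) = -3.355  (Slc6)
log2(219.7/3220) = -3.873  (Esr12)
The largest magnitude belongs to Esr12.

3.873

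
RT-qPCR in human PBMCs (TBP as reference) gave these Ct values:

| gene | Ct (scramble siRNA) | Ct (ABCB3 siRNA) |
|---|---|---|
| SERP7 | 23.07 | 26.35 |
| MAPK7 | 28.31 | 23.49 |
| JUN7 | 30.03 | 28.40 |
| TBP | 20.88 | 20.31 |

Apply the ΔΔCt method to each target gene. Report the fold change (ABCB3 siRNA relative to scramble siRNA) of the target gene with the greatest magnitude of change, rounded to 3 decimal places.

19.027

SERP7: ΔΔCt = (26.35−20.31) − (23.07−20.88) = 6.04 − 2.19 = 3.85; fold change = 2^-3.85 = 0.069
MAPK7: ΔΔCt = (23.49−20.31) − (28.31−20.88) = 3.18 − 7.43 = -4.25; fold change = 2^4.25 = 19.027
JUN7: ΔΔCt = (28.40−20.31) − (30.03−20.88) = 8.09 − 9.15 = -1.06; fold change = 2^1.06 = 2.085
MAPK7 has the largest |ΔΔCt| = 4.25.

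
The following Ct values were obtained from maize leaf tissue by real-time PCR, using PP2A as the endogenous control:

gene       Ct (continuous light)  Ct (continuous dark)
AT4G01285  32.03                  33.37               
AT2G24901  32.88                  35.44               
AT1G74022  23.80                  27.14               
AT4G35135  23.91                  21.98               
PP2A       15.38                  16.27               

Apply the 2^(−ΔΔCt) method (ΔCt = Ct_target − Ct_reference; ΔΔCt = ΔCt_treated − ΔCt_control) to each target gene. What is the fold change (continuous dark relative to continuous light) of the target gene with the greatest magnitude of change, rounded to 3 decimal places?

7.062

AT4G01285: ΔΔCt = (33.37−16.27) − (32.03−15.38) = 17.10 − 16.65 = 0.45; fold change = 2^-0.45 = 0.732
AT2G24901: ΔΔCt = (35.44−16.27) − (32.88−15.38) = 19.17 − 17.50 = 1.67; fold change = 2^-1.67 = 0.314
AT1G74022: ΔΔCt = (27.14−16.27) − (23.80−15.38) = 10.87 − 8.42 = 2.45; fold change = 2^-2.45 = 0.183
AT4G35135: ΔΔCt = (21.98−16.27) − (23.91−15.38) = 5.71 − 8.53 = -2.82; fold change = 2^2.82 = 7.062
AT4G35135 has the largest |ΔΔCt| = 2.82.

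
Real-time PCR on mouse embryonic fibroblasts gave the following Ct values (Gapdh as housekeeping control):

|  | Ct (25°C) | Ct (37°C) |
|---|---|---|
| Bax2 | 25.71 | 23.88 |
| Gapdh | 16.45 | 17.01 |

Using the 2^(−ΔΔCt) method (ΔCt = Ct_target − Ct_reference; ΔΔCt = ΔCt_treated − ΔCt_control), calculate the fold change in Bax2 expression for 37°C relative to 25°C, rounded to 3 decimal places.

5.242

ΔCt(25°C) = 25.710 − 16.450 = 9.260
ΔCt(37°C) = 23.880 − 17.010 = 6.870
ΔΔCt = 6.870 − 9.260 = -2.390
Fold change = 2^(−(-2.390)) = 2^2.390 = 5.2416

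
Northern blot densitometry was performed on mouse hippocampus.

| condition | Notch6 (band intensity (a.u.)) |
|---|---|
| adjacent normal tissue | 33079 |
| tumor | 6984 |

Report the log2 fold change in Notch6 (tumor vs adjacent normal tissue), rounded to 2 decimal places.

-2.24

Fold change = 6984 / 33079 = 0.2111
log2(0.2111) = -2.244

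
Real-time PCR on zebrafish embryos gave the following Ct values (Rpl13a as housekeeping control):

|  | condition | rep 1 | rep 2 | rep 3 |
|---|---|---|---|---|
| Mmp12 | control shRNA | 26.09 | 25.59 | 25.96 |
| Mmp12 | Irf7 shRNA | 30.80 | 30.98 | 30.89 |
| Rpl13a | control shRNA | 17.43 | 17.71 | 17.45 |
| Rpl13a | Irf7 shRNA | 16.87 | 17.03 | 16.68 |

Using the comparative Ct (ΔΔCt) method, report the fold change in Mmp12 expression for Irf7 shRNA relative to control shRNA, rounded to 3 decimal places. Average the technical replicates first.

0.020

Mean Ct: Mmp12 control shRNA 25.880; Mmp12 Irf7 shRNA 30.890; Rpl13a control shRNA 17.530; Rpl13a Irf7 shRNA 16.860
ΔCt(control shRNA) = 25.880 − 17.530 = 8.350
ΔCt(Irf7 shRNA) = 30.890 − 16.860 = 14.030
ΔΔCt = 14.030 − 8.350 = 5.680
Fold change = 2^(−5.680) = 0.0195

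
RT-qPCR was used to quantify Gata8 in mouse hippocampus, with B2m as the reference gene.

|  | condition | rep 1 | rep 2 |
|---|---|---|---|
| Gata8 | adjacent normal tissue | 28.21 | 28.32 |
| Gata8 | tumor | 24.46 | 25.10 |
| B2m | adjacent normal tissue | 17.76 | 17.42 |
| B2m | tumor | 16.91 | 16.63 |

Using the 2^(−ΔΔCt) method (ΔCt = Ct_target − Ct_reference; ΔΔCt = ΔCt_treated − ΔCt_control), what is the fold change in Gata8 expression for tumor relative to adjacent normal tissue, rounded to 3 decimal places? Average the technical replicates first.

6.342

Mean Ct: Gata8 adjacent normal tissue 28.265; Gata8 tumor 24.780; B2m adjacent normal tissue 17.590; B2m tumor 16.770
ΔCt(adjacent normal tissue) = 28.265 − 17.590 = 10.675
ΔCt(tumor) = 24.780 − 16.770 = 8.010
ΔΔCt = 8.010 − 10.675 = -2.665
Fold change = 2^(−(-2.665)) = 2^2.665 = 6.3423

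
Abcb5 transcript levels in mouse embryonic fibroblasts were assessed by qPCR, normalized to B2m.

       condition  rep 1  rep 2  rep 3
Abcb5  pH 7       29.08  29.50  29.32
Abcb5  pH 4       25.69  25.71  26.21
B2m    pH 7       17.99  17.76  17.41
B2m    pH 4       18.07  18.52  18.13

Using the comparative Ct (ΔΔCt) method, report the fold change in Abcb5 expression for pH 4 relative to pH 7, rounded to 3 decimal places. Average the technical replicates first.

15.455

Mean Ct: Abcb5 pH 7 29.300; Abcb5 pH 4 25.870; B2m pH 7 17.720; B2m pH 4 18.240
ΔCt(pH 7) = 29.300 − 17.720 = 11.580
ΔCt(pH 4) = 25.870 − 18.240 = 7.630
ΔΔCt = 7.630 − 11.580 = -3.950
Fold change = 2^(−(-3.950)) = 2^3.950 = 15.4550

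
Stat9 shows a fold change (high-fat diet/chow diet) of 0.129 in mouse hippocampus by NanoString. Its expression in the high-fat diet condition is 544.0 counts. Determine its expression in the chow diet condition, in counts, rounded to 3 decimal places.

4217.054

chow diet expression = 544.0 / 0.129 = 4217.054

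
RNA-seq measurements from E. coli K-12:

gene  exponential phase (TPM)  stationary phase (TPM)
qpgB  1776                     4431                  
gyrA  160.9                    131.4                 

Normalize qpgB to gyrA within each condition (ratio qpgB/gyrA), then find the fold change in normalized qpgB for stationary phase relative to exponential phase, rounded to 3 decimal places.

3.055

qpgB/gyrA (exponential phase) = 1776 / 160.9 = 11.038
qpgB/gyrA (stationary phase) = 4431 / 131.4 = 33.721
Fold change = 33.721 / 11.038 = 3.0551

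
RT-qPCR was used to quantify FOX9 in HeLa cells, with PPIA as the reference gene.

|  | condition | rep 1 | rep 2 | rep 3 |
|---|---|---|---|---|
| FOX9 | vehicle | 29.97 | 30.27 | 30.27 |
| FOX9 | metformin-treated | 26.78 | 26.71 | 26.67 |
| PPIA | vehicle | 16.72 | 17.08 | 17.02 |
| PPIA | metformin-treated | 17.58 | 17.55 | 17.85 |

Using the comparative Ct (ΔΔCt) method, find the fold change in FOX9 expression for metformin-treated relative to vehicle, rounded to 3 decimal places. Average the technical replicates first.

Mean Ct: FOX9 vehicle 30.170; FOX9 metformin-treated 26.720; PPIA vehicle 16.940; PPIA metformin-treated 17.660
ΔCt(vehicle) = 30.170 − 16.940 = 13.230
ΔCt(metformin-treated) = 26.720 − 17.660 = 9.060
ΔΔCt = 9.060 − 13.230 = -4.170
Fold change = 2^(−(-4.170)) = 2^4.170 = 18.0009

18.001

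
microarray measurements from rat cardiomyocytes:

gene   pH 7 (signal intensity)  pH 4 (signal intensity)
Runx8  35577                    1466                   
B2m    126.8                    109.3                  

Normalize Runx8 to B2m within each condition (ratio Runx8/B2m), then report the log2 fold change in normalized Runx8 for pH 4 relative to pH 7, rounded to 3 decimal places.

Runx8/B2m (pH 7) = 35577 / 126.8 = 280.58
Runx8/B2m (pH 4) = 1466 / 109.3 = 13.413
Fold change = 13.413 / 280.58 = 0.0478
log2(0.0478) = -4.3867

-4.387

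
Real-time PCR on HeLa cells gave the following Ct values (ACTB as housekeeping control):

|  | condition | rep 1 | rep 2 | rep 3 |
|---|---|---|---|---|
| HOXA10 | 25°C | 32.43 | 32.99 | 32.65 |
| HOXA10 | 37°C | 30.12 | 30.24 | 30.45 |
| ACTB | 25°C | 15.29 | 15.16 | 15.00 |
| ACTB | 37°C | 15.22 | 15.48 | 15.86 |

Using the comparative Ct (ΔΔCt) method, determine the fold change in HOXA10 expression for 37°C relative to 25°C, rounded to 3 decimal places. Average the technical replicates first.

Mean Ct: HOXA10 25°C 32.690; HOXA10 37°C 30.270; ACTB 25°C 15.150; ACTB 37°C 15.520
ΔCt(25°C) = 32.690 − 15.150 = 17.540
ΔCt(37°C) = 30.270 − 15.520 = 14.750
ΔΔCt = 14.750 − 17.540 = -2.790
Fold change = 2^(−(-2.790)) = 2^2.790 = 6.9163

6.916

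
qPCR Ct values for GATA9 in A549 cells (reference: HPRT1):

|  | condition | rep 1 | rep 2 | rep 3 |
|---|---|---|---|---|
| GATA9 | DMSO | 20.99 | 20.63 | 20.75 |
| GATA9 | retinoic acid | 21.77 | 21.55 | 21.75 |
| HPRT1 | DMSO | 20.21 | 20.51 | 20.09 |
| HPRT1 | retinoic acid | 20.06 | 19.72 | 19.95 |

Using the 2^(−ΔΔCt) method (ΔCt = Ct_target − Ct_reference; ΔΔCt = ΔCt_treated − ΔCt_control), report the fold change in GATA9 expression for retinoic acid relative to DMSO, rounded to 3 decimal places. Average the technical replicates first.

Mean Ct: GATA9 DMSO 20.790; GATA9 retinoic acid 21.690; HPRT1 DMSO 20.270; HPRT1 retinoic acid 19.910
ΔCt(DMSO) = 20.790 − 20.270 = 0.520
ΔCt(retinoic acid) = 21.690 − 19.910 = 1.780
ΔΔCt = 1.780 − 0.520 = 1.260
Fold change = 2^(−1.260) = 0.4175

0.418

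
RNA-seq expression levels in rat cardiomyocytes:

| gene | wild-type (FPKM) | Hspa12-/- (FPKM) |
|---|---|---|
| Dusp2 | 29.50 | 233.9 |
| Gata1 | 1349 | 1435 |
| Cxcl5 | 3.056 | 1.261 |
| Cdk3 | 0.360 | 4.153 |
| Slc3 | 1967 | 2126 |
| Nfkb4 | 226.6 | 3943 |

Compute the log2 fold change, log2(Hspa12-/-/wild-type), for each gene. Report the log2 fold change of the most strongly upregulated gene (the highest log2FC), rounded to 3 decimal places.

log2(233.9/29.50) = 2.987  (Dusp2)
log2(1435/1349) = 0.089  (Gata1)
log2(1.261/3.056) = -1.277  (Cxcl5)
log2(4.153/0.360) = 3.528  (Cdk3)
log2(2126/1967) = 0.112  (Slc3)
log2(3943/226.6) = 4.121  (Nfkb4)
Nfkb4 is most strongly upregulated.

4.121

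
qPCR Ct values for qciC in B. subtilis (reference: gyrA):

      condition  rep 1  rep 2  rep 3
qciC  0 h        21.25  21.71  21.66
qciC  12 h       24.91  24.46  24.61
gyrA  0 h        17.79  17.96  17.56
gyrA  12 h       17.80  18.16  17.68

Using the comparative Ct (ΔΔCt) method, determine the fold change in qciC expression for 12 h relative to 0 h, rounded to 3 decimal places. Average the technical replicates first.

0.124

Mean Ct: qciC 0 h 21.540; qciC 12 h 24.660; gyrA 0 h 17.770; gyrA 12 h 17.880
ΔCt(0 h) = 21.540 − 17.770 = 3.770
ΔCt(12 h) = 24.660 − 17.880 = 6.780
ΔΔCt = 6.780 − 3.770 = 3.010
Fold change = 2^(−3.010) = 0.1241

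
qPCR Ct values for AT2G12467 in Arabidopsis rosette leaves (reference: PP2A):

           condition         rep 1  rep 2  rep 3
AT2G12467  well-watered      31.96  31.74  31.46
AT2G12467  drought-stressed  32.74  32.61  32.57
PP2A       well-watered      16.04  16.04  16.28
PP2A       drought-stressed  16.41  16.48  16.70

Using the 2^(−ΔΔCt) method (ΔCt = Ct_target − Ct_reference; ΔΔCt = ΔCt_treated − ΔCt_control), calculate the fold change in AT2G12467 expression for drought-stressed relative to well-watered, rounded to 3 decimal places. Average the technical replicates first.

Mean Ct: AT2G12467 well-watered 31.720; AT2G12467 drought-stressed 32.640; PP2A well-watered 16.120; PP2A drought-stressed 16.530
ΔCt(well-watered) = 31.720 − 16.120 = 15.600
ΔCt(drought-stressed) = 32.640 − 16.530 = 16.110
ΔΔCt = 16.110 − 15.600 = 0.510
Fold change = 2^(−0.510) = 0.7022

0.702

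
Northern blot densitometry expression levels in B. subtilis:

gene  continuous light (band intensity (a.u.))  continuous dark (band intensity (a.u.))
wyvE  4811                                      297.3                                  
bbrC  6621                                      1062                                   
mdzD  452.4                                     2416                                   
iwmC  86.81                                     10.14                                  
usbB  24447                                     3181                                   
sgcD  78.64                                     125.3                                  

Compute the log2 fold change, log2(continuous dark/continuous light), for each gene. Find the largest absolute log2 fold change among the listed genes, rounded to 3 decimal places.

4.016

log2(297.3/4811) = -4.016  (wyvE)
log2(1062/6621) = -2.640  (bbrC)
log2(2416/452.4) = 2.417  (mdzD)
log2(10.14/86.81) = -3.098  (iwmC)
log2(3181/24447) = -2.942  (usbB)
log2(125.3/78.64) = 0.672  (sgcD)
The largest magnitude belongs to wyvE.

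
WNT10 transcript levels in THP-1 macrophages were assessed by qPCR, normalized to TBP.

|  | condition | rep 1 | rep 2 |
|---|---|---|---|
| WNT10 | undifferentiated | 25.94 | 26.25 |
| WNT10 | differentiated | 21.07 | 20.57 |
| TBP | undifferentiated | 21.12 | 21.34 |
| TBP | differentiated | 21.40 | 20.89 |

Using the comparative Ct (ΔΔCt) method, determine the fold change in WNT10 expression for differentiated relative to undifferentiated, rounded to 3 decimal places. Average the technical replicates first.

Mean Ct: WNT10 undifferentiated 26.095; WNT10 differentiated 20.820; TBP undifferentiated 21.230; TBP differentiated 21.145
ΔCt(undifferentiated) = 26.095 − 21.230 = 4.865
ΔCt(differentiated) = 20.820 − 21.145 = -0.325
ΔΔCt = -0.325 − 4.865 = -5.190
Fold change = 2^(−(-5.190)) = 2^5.190 = 36.5044

36.504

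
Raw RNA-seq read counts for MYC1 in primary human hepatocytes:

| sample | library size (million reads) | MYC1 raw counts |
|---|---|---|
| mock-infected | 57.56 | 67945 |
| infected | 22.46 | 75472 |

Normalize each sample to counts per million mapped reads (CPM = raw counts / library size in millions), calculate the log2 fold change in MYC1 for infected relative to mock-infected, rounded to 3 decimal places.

1.509

CPM(mock-infected) = 67945 / 57.56 = 1180.4204
CPM(infected) = 75472 / 22.46 = 3360.2850
Fold change = 3360.2850 / 1180.4204 = 2.84668
log2(2.84668) = 1.5093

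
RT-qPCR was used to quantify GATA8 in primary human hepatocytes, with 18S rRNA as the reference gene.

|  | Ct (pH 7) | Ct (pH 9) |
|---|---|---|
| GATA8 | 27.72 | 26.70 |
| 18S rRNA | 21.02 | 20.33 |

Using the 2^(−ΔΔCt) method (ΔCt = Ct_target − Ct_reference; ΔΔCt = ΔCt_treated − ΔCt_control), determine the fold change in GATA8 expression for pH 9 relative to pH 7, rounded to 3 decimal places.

1.257

ΔCt(pH 7) = 27.720 − 21.020 = 6.700
ΔCt(pH 9) = 26.700 − 20.330 = 6.370
ΔΔCt = 6.370 − 6.700 = -0.330
Fold change = 2^(−(-0.330)) = 2^0.330 = 1.2570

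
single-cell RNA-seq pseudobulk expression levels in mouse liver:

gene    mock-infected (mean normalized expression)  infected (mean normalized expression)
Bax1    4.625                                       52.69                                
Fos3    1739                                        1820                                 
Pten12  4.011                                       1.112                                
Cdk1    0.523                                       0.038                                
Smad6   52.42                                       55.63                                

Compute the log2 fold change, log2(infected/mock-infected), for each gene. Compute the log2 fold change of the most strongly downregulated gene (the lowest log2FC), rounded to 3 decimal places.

-3.783

log2(52.69/4.625) = 3.510  (Bax1)
log2(1820/1739) = 0.066  (Fos3)
log2(1.112/4.011) = -1.851  (Pten12)
log2(0.038/0.523) = -3.783  (Cdk1)
log2(55.63/52.42) = 0.086  (Smad6)
Cdk1 is most strongly downregulated.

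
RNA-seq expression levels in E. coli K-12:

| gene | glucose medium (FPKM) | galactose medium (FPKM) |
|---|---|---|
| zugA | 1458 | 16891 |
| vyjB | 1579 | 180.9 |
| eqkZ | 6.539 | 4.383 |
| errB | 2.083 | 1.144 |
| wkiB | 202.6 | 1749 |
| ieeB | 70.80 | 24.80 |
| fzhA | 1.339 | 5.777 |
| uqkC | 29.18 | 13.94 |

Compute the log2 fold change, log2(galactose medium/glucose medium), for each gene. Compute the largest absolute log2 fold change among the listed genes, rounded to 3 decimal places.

log2(16891/1458) = 3.534  (zugA)
log2(180.9/1579) = -3.126  (vyjB)
log2(4.383/6.539) = -0.577  (eqkZ)
log2(1.144/2.083) = -0.865  (errB)
log2(1749/202.6) = 3.110  (wkiB)
log2(24.80/70.80) = -1.513  (ieeB)
log2(5.777/1.339) = 2.109  (fzhA)
log2(13.94/29.18) = -1.066  (uqkC)
The largest magnitude belongs to zugA.

3.534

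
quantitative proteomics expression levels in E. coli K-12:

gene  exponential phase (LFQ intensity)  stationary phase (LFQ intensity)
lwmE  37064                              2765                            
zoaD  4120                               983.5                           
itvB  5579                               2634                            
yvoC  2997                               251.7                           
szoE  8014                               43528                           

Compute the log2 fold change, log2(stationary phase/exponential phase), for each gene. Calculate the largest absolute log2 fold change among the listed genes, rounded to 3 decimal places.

3.745

log2(2765/37064) = -3.745  (lwmE)
log2(983.5/4120) = -2.067  (zoaD)
log2(2634/5579) = -1.083  (itvB)
log2(251.7/2997) = -3.574  (yvoC)
log2(43528/8014) = 2.441  (szoE)
The largest magnitude belongs to lwmE.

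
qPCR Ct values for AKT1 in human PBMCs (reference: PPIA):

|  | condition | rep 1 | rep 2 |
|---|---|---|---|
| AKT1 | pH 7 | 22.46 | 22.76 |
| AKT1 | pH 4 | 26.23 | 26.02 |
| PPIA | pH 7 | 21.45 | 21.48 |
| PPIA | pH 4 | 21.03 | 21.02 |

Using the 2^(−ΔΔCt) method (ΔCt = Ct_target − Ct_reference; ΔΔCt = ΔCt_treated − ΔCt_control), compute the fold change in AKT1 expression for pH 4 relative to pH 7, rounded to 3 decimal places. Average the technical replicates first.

0.064

Mean Ct: AKT1 pH 7 22.610; AKT1 pH 4 26.125; PPIA pH 7 21.465; PPIA pH 4 21.025
ΔCt(pH 7) = 22.610 − 21.465 = 1.145
ΔCt(pH 4) = 26.125 − 21.025 = 5.100
ΔΔCt = 5.100 − 1.145 = 3.955
Fold change = 2^(−3.955) = 0.0645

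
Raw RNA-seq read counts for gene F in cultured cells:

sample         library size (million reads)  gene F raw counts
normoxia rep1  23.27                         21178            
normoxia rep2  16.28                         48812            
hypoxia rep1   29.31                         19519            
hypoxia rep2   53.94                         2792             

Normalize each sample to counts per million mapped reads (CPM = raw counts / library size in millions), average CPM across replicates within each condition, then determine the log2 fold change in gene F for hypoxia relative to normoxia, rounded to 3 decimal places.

-2.445

CPM(normoxia rep1) = 21178 / 23.27 = 910.0988
CPM(normoxia rep2) = 48812 / 16.28 = 2998.2801
CPM(hypoxia rep1) = 19519 / 29.31 = 665.9502
CPM(hypoxia rep2) = 2792 / 53.94 = 51.7612
mean CPM(normoxia) = 1954.1895; mean CPM(hypoxia) = 358.8557
Fold change = 358.8557 / 1954.1895 = 0.18363
log2(0.18363) = -2.4451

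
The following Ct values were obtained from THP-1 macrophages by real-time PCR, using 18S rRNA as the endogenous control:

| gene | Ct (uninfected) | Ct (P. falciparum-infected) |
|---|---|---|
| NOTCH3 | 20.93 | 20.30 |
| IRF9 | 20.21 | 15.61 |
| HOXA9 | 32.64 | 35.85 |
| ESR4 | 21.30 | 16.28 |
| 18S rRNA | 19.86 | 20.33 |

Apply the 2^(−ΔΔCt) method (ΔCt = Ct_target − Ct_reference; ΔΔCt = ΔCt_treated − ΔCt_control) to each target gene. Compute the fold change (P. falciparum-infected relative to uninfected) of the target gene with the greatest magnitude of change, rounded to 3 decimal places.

44.942

NOTCH3: ΔΔCt = (20.30−20.33) − (20.93−19.86) = -0.03 − 1.07 = -1.10; fold change = 2^1.10 = 2.144
IRF9: ΔΔCt = (15.61−20.33) − (20.21−19.86) = -4.72 − 0.35 = -5.07; fold change = 2^5.07 = 33.591
HOXA9: ΔΔCt = (35.85−20.33) − (32.64−19.86) = 15.52 − 12.78 = 2.74; fold change = 2^-2.74 = 0.150
ESR4: ΔΔCt = (16.28−20.33) − (21.30−19.86) = -4.05 − 1.44 = -5.49; fold change = 2^5.49 = 44.942
ESR4 has the largest |ΔΔCt| = 5.49.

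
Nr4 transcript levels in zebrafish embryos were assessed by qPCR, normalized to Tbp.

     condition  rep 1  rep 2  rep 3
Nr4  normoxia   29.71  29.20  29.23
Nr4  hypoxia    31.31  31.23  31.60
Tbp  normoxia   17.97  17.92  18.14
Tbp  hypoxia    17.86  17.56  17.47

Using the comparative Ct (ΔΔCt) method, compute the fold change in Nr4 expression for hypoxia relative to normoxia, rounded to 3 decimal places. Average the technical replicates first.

Mean Ct: Nr4 normoxia 29.380; Nr4 hypoxia 31.380; Tbp normoxia 18.010; Tbp hypoxia 17.630
ΔCt(normoxia) = 29.380 − 18.010 = 11.370
ΔCt(hypoxia) = 31.380 − 17.630 = 13.750
ΔΔCt = 13.750 − 11.370 = 2.380
Fold change = 2^(−2.380) = 0.1921

0.192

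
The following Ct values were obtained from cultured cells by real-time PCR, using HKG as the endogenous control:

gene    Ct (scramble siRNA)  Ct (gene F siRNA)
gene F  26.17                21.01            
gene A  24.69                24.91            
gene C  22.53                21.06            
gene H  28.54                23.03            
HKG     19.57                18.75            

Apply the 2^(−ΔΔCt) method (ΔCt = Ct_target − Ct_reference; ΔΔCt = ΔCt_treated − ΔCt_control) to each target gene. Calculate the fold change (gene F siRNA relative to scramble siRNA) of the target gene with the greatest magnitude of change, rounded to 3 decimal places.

gene F: ΔΔCt = (21.01−18.75) − (26.17−19.57) = 2.26 − 6.60 = -4.34; fold change = 2^4.34 = 20.252
gene A: ΔΔCt = (24.91−18.75) − (24.69−19.57) = 6.16 − 5.12 = 1.04; fold change = 2^-1.04 = 0.486
gene C: ΔΔCt = (21.06−18.75) − (22.53−19.57) = 2.31 − 2.96 = -0.65; fold change = 2^0.65 = 1.569
gene H: ΔΔCt = (23.03−18.75) − (28.54−19.57) = 4.28 − 8.97 = -4.69; fold change = 2^4.69 = 25.813
gene H has the largest |ΔΔCt| = 4.69.

25.813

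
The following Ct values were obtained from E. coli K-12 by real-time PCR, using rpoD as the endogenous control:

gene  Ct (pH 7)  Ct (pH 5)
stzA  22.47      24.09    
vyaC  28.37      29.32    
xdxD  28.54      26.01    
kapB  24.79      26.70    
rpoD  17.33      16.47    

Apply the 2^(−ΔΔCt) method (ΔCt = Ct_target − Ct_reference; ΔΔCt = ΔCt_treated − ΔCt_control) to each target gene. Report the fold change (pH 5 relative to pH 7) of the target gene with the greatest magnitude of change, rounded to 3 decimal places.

stzA: ΔΔCt = (24.09−16.47) − (22.47−17.33) = 7.62 − 5.14 = 2.48; fold change = 2^-2.48 = 0.179
vyaC: ΔΔCt = (29.32−16.47) − (28.37−17.33) = 12.85 − 11.04 = 1.81; fold change = 2^-1.81 = 0.285
xdxD: ΔΔCt = (26.01−16.47) − (28.54−17.33) = 9.54 − 11.21 = -1.67; fold change = 2^1.67 = 3.182
kapB: ΔΔCt = (26.70−16.47) − (24.79−17.33) = 10.23 − 7.46 = 2.77; fold change = 2^-2.77 = 0.147
kapB has the largest |ΔΔCt| = 2.77.

0.147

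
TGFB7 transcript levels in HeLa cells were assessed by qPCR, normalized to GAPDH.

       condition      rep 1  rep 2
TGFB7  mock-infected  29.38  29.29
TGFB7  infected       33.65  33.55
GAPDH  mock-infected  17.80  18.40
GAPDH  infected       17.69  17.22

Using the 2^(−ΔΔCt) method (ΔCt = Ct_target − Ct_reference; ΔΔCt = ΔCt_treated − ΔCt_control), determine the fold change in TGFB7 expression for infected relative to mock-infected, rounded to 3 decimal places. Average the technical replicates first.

Mean Ct: TGFB7 mock-infected 29.335; TGFB7 infected 33.600; GAPDH mock-infected 18.100; GAPDH infected 17.455
ΔCt(mock-infected) = 29.335 − 18.100 = 11.235
ΔCt(infected) = 33.600 − 17.455 = 16.145
ΔΔCt = 16.145 − 11.235 = 4.910
Fold change = 2^(−4.910) = 0.0333

0.033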